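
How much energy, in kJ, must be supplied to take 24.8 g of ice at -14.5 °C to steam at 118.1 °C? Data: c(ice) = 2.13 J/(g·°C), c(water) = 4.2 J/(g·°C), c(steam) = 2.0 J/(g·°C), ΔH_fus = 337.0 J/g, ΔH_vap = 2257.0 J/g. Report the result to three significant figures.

q1 (heat ice -14.5→0.0 °C): 24.8 × 2.13 × 14.5 = 766 J
q2 (melt at 0 °C): 24.8 × 337.0 = 8358 J
q3 (heat water 0.0→100.0 °C): 24.8 × 4.2 × 100.0 = 10416 J
q4 (vaporize at 100 °C): 24.8 × 2257.0 = 55974 J
q5 (heat steam 100.0→118.1 °C): 24.8 × 2.0 × 18.1 = 898 J
Total: 766 + 8358 + 10416 + 55974 + 898 = 76412 J = 76.4 kJ

q = 76.4 kJ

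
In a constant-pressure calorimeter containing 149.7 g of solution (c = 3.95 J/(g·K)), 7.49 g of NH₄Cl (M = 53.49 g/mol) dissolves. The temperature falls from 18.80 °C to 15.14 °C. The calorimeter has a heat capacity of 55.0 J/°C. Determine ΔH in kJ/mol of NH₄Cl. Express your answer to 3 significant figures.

|ΔT| = |15.14 − 18.80| = 3.66 °C
|q_surr| = (149.7 × 3.95 + 55.0) × 3.66 = 646.315 × 3.66 = 2366 J
n(NH₄Cl) = 7.49 / 53.49 = 0.1400 mol
Temperature fell, so q_rxn = +|q_surr| = 2.366 kJ
ΔH = q_rxn / n = 16.90 kJ/mol

ΔH = 16.9 kJ/mol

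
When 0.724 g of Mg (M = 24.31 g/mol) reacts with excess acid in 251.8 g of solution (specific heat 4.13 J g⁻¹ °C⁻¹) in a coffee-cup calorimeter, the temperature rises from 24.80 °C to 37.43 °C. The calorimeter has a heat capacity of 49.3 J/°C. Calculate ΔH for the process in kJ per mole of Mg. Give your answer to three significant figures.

ΔH = -462 kJ/mol

|ΔT| = |37.43 − 24.80| = 12.63 °C
|q_surr| = (251.8 × 4.13 + 49.3) × 12.63 = 1089.234 × 12.63 = 13760 J
n(Mg) = 0.724 / 24.31 = 0.02978 mol
Temperature rose, so q_rxn = −|q_surr| = -13.76 kJ
ΔH = q_rxn / n = -462.1 kJ/mol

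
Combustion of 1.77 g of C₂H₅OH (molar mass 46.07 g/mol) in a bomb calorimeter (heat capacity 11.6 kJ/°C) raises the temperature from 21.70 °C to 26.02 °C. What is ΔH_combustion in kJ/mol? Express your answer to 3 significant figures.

ΔT = 26.02 − 21.70 = 4.32 °C
q_cal = C_cal × ΔT = 11.6 × 4.32 = 50.112 kJ
n = 1.77 / 46.07 = 0.03842 mol
q_rxn = −q_cal = -50.112 kJ
ΔH = -50.112 / 0.03842 = -1304 kJ/mol

ΔH = -1300 kJ/mol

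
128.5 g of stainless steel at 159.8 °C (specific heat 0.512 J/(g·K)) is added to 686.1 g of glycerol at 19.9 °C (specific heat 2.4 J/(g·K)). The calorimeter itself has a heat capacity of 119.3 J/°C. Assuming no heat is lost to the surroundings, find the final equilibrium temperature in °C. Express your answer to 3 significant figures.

T_f = 24.9 °C

Heat lost by stainless steel = heat gained by glycerol + calorimeter.
(128.5)(0.512)(159.8 − T) = [(686.1)(2.4) + 119.3](T − 19.9)
65.792 (159.8 − T) = 1765.94 (T − 19.9)
10514 − 65.792 T = 1765.94 T − 35142
45656 = 1831.732 T
T = 24.93 °C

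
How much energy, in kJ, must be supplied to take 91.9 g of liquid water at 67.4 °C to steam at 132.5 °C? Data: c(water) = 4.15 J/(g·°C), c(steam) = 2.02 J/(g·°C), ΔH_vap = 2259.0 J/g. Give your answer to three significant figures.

q = 226 kJ

q1 (heat water 67.4→100.0 °C): 91.9 × 4.15 × 32.6 = 12433 J
q2 (vaporize at 100 °C): 91.9 × 2259.0 = 207602 J
q3 (heat steam 100.0→132.5 °C): 91.9 × 2.02 × 32.5 = 6033 J
Total: 12433 + 207602 + 6033 = 226068 J = 226 kJ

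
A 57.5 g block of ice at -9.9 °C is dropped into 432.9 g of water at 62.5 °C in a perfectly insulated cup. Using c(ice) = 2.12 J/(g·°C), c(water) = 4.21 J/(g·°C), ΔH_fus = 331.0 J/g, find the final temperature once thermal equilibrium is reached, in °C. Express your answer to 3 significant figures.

Heat to bring ice to 0 °C and melt it: q₁ = 57.5×2.12×9.9 + 57.5×331.0 = 20239 J
Heat the water can supply cooling to 0 °C: 432.9×4.21×62.5 = 113907 J > q₁, so all ice melts.
Energy balance: 432.9×4.21×(62.5 − T) = 20239 + 57.5×4.21×(T − 0)
1822.509(62.5 − T) = 20239 + 242.075 T
113907 − 20239 = 2064.584 T
T = 93668 / 2064.584 = 45.37 °C

T_f = 45.4 °C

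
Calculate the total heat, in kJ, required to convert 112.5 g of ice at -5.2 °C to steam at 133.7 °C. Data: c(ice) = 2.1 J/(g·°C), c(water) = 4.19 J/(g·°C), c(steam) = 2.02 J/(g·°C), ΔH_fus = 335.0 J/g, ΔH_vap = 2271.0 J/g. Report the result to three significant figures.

q = 349 kJ

q1 (heat ice -5.2→0.0 °C): 112.5 × 2.1 × 5.2 = 1229 J
q2 (melt at 0 °C): 112.5 × 335.0 = 37688 J
q3 (heat water 0.0→100.0 °C): 112.5 × 4.19 × 100.0 = 47138 J
q4 (vaporize at 100 °C): 112.5 × 2271.0 = 255488 J
q5 (heat steam 100.0→133.7 °C): 112.5 × 2.02 × 33.7 = 7658 J
Total: 1229 + 37688 + 47138 + 255488 + 7658 = 349201 J = 349 kJ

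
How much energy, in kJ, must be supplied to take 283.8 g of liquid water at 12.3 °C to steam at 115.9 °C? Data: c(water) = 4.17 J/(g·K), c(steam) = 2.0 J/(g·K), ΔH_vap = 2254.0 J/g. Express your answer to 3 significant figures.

q = 752 kJ

q1 (heat water 12.3→100.0 °C): 283.8 × 4.17 × 87.7 = 103788 J
q2 (vaporize at 100 °C): 283.8 × 2254.0 = 639685 J
q3 (heat steam 100.0→115.9 °C): 283.8 × 2.0 × 15.9 = 9025 J
Total: 103788 + 639685 + 9025 = 752498 J = 752 kJ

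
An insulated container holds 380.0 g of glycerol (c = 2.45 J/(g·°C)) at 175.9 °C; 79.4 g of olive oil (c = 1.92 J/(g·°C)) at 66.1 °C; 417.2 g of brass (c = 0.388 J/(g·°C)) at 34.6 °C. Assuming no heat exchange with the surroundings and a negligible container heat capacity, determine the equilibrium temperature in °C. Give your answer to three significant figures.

T_f = 144 °C

Σ mᵢcᵢ(T − Tᵢ) = 0  ⇒  T = Σ mᵢcᵢTᵢ / Σ mᵢcᵢ
Σ mᵢcᵢ = 380.0×2.45 + 79.4×1.92 + 417.2×0.388 = 1245.3216
Σ mᵢcᵢTᵢ = 931×175.9 + 152.448×66.1 + 161.8736×34.6 = 179440
T = 179440 / 1245.3216 = 144.1 °C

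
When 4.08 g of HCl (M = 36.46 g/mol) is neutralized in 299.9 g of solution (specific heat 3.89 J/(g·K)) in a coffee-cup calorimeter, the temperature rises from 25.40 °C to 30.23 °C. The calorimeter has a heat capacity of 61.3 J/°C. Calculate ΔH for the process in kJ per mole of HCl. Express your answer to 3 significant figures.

|ΔT| = |30.23 − 25.40| = 4.83 °C
|q_surr| = (299.9 × 3.89 + 61.3) × 4.83 = 1227.911 × 4.83 = 5931 J
n(HCl) = 4.08 / 36.46 = 0.1119 mol
Temperature rose, so q_rxn = −|q_surr| = -5.931 kJ
ΔH = q_rxn / n = -53.00 kJ/mol

ΔH = -53.0 kJ/mol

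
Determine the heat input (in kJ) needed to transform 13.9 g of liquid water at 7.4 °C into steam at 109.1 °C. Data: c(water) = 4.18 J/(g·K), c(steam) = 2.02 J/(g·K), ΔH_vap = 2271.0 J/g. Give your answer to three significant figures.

q = 37.2 kJ

q1 (heat water 7.4→100.0 °C): 13.9 × 4.18 × 92.6 = 5380 J
q2 (vaporize at 100 °C): 13.9 × 2271.0 = 31567 J
q3 (heat steam 100.0→109.1 °C): 13.9 × 2.02 × 9.1 = 256 J
Total: 5380 + 31567 + 256 = 37203 J = 37.2 kJ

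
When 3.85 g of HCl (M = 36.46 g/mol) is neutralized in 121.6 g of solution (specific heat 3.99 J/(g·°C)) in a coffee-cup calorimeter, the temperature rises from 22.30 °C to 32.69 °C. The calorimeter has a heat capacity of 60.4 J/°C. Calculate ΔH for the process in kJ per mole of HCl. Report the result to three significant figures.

|ΔT| = |32.69 − 22.30| = 10.39 °C
|q_surr| = (121.6 × 3.99 + 60.4) × 10.39 = 545.584 × 10.39 = 5669 J
n(HCl) = 3.85 / 36.46 = 0.1056 mol
Temperature rose, so q_rxn = −|q_surr| = -5.669 kJ
ΔH = q_rxn / n = -53.68 kJ/mol

ΔH = -53.7 kJ/mol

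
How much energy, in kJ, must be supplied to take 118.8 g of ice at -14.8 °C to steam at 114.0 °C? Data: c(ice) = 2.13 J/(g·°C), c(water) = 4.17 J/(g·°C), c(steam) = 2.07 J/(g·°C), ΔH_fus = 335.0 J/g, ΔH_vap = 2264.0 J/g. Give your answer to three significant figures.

q1 (heat ice -14.8→0.0 °C): 118.8 × 2.13 × 14.8 = 3745 J
q2 (melt at 0 °C): 118.8 × 335.0 = 39798 J
q3 (heat water 0.0→100.0 °C): 118.8 × 4.17 × 100.0 = 49540 J
q4 (vaporize at 100 °C): 118.8 × 2264.0 = 268963 J
q5 (heat steam 100.0→114.0 °C): 118.8 × 2.07 × 14.0 = 3443 J
Total: 3745 + 39798 + 49540 + 268963 + 3443 = 365489 J = 365 kJ

q = 365 kJ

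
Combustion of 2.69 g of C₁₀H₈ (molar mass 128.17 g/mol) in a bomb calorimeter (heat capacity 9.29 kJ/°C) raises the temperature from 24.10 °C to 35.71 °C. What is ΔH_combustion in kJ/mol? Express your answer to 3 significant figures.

ΔH = -5140 kJ/mol

ΔT = 35.71 − 24.10 = 11.61 °C
q_cal = C_cal × ΔT = 9.29 × 11.61 = 107.8569 kJ
n = 2.69 / 128.17 = 0.02099 mol
q_rxn = −q_cal = -107.8569 kJ
ΔH = -107.8569 / 0.02099 = -5138 kJ/mol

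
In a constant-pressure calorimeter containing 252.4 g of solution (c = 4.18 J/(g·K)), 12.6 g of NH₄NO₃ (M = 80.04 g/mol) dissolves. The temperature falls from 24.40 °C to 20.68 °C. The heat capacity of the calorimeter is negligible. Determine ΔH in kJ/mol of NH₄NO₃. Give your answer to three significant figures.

ΔH = 24.9 kJ/mol

|ΔT| = |20.68 − 24.40| = 3.72 °C
|q_surr| = (252.4 × 4.18) × 3.72 = 1055.032 × 3.72 = 3925 J
n(NH₄NO₃) = 12.6 / 80.04 = 0.1574 mol
Temperature fell, so q_rxn = +|q_surr| = 3.925 kJ
ΔH = q_rxn / n = 24.94 kJ/mol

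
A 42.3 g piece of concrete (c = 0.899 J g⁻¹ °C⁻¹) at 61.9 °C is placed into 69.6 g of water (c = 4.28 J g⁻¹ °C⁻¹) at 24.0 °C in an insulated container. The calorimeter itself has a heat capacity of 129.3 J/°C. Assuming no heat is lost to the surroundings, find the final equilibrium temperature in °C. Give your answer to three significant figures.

T_f = 27.1 °C

Heat lost by concrete = heat gained by water + calorimeter.
(42.3)(0.899)(61.9 − T) = [(69.6)(4.28) + 129.3](T − 24.0)
38.0277 (61.9 − T) = 427.188 (T − 24.0)
2353.9 − 38.0277 T = 427.188 T − 10253
12606.9 = 465.2157 T
T = 27.10 °C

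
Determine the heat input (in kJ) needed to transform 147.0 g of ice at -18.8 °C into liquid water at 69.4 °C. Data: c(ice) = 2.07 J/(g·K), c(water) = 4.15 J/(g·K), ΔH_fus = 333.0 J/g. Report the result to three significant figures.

q1 (heat ice -18.8→0.0 °C): 147.0 × 2.07 × 18.8 = 5721 J
q2 (melt at 0 °C): 147.0 × 333.0 = 48951 J
q3 (heat water 0.0→69.4 °C): 147.0 × 4.15 × 69.4 = 42337 J
Total: 5721 + 48951 + 42337 = 97009 J = 97.0 kJ

q = 97.0 kJ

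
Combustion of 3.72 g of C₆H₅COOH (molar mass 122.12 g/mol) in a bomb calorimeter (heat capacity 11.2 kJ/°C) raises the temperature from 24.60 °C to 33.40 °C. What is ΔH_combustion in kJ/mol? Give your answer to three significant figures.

ΔH = -3240 kJ/mol

ΔT = 33.40 − 24.60 = 8.80 °C
q_cal = C_cal × ΔT = 11.2 × 8.80 = 98.56 kJ
n = 3.72 / 122.12 = 0.03046 mol
q_rxn = −q_cal = -98.56 kJ
ΔH = -98.56 / 0.03046 = -3236 kJ/mol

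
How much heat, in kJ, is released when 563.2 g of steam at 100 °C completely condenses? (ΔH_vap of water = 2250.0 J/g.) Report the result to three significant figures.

q = m × ΔH_vap = 563.2 × 2250.0 = 1267000 J = 1270 kJ

q = 1270 kJ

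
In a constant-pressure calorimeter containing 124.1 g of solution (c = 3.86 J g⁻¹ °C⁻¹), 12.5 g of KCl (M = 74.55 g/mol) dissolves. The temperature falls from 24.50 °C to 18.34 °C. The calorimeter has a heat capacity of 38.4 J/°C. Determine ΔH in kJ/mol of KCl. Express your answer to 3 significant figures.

ΔH = 19.0 kJ/mol

|ΔT| = |18.34 − 24.50| = 6.16 °C
|q_surr| = (124.1 × 3.86 + 38.4) × 6.16 = 517.426 × 6.16 = 3187 J
n(KCl) = 12.5 / 74.55 = 0.1677 mol
Temperature fell, so q_rxn = +|q_surr| = 3.187 kJ
ΔH = q_rxn / n = 19.00 kJ/mol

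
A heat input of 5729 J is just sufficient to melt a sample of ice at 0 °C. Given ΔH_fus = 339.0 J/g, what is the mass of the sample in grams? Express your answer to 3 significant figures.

m = q / ΔH_fus = 5729 J / 339.0 J/g = 16.9 g

m = 16.9 g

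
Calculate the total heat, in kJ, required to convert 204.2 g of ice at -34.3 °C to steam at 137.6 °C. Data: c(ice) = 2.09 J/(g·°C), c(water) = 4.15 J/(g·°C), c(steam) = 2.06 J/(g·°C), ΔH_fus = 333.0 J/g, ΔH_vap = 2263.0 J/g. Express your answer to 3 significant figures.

q1 (heat ice -34.3→0.0 °C): 204.2 × 2.09 × 34.3 = 14638 J
q2 (melt at 0 °C): 204.2 × 333.0 = 67999 J
q3 (heat water 0.0→100.0 °C): 204.2 × 4.15 × 100.0 = 84743 J
q4 (vaporize at 100 °C): 204.2 × 2263.0 = 462105 J
q5 (heat steam 100.0→137.6 °C): 204.2 × 2.06 × 37.6 = 15817 J
Total: 14638 + 67999 + 84743 + 462105 + 15817 = 645302 J = 645 kJ

q = 645 kJ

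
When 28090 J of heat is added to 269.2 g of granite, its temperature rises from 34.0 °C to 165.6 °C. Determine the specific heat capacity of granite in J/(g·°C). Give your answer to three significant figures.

c = q / (m ΔT) = 28090 / (269.2 × 131.6)
c = 28090 / 35426.72 = 0.793 J/(g·°C)

c = 0.793 J/(g·°C)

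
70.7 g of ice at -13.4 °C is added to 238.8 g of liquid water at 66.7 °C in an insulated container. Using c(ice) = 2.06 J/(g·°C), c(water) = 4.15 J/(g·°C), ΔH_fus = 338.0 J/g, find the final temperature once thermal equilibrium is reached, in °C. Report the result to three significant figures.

T_f = 31.3 °C

Heat to bring ice to 0 °C and melt it: q₁ = 70.7×2.06×13.4 + 70.7×338.0 = 25848 J
Heat the water can supply cooling to 0 °C: 238.8×4.15×66.7 = 66101.0 J > q₁, so all ice melts.
Energy balance: 238.8×4.15×(66.7 − T) = 25848 + 70.7×4.15×(T − 0)
991.02(66.7 − T) = 25848 + 293.405 T
66101.0 − 25848 = 1284.425 T
T = 40253.0 / 1284.425 = 31.34 °C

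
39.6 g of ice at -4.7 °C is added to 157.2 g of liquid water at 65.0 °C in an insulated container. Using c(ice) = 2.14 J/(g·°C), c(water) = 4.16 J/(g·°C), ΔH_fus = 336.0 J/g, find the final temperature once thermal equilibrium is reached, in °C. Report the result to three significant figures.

Heat to bring ice to 0 °C and melt it: q₁ = 39.6×2.14×4.7 + 39.6×336.0 = 13704 J
Heat the water can supply cooling to 0 °C: 157.2×4.16×65.0 = 42506.9 J > q₁, so all ice melts.
Energy balance: 157.2×4.16×(65.0 − T) = 13704 + 39.6×4.16×(T − 0)
653.952(65.0 − T) = 13704 + 164.736 T
42506.9 − 13704 = 818.688 T
T = 28802.9 / 818.688 = 35.18 °C

T_f = 35.2 °C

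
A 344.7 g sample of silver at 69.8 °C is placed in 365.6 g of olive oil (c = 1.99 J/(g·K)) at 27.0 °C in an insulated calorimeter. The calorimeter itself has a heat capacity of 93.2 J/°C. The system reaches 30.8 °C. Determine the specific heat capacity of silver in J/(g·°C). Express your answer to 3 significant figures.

c = 0.232 J/(g·°C)

q_gained = (365.6 × 1.99 + 93.2) × (30.8 − 27.0) = 3119 J
q_lost = 344.7 × c × (69.8 − 30.8) = 13443.3 c
Set equal: c = 3119 / 13443.3 = 0.232 J/(g·°C)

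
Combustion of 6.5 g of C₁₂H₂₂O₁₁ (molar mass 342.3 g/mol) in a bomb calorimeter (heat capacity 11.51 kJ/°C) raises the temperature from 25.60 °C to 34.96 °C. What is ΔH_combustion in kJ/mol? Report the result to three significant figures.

ΔH = -5670 kJ/mol

ΔT = 34.96 − 25.60 = 9.36 °C
q_cal = C_cal × ΔT = 11.51 × 9.36 = 107.7336 kJ
n = 6.5 / 342.3 = 0.01899 mol
q_rxn = −q_cal = -107.7336 kJ
ΔH = -107.7336 / 0.01899 = -5673 kJ/mol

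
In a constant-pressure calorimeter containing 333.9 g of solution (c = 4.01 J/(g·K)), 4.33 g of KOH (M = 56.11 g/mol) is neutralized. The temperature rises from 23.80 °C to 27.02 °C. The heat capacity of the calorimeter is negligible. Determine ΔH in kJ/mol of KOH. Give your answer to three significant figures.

|ΔT| = |27.02 − 23.80| = 3.22 °C
|q_surr| = (333.9 × 4.01) × 3.22 = 1338.939 × 3.22 = 4311 J
n(KOH) = 4.33 / 56.11 = 0.07717 mol
Temperature rose, so q_rxn = −|q_surr| = -4.311 kJ
ΔH = q_rxn / n = -55.86 kJ/mol

ΔH = -55.9 kJ/mol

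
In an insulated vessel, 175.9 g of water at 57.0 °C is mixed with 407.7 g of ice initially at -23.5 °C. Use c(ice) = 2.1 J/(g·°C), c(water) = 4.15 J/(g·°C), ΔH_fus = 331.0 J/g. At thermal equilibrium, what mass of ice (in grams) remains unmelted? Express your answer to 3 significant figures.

m_ice remaining = 343 g

Heat to warm all ice to 0 °C: 407.7×2.1×23.5 = 20120 J
Heat released by water cooling to 0 °C: 175.9×4.15×57.0 = 41609 J
41609 J < 20120 + 407.7×331.0 = 155068.7 J, so not all ice melts; final T = 0 °C.
Heat left for melting: 41609 − 20120 = 21489 J
Mass melted = 21489 / 331.0 = 64.92 g
Ice remaining = 407.7 − 64.92 = 342.78 g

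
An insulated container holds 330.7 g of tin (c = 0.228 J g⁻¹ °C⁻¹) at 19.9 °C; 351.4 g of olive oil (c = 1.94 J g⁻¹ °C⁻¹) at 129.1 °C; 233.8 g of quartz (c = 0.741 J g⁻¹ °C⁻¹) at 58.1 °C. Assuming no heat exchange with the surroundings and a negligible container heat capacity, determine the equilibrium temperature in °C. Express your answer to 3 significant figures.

Σ mᵢcᵢ(T − Tᵢ) = 0  ⇒  T = Σ mᵢcᵢTᵢ / Σ mᵢcᵢ
Σ mᵢcᵢ = 330.7×0.228 + 351.4×1.94 + 233.8×0.741 = 930.3614
Σ mᵢcᵢTᵢ = 75.3996×19.9 + 681.716×129.1 + 173.2458×58.1 = 99576
T = 99576 / 930.3614 = 107.0 °C

T_f = 107 °C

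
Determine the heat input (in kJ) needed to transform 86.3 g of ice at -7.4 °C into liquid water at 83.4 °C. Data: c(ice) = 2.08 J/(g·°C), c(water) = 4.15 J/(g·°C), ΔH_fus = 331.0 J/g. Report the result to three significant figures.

q = 59.8 kJ

q1 (heat ice -7.4→0.0 °C): 86.3 × 2.08 × 7.4 = 1328 J
q2 (melt at 0 °C): 86.3 × 331.0 = 28565 J
q3 (heat water 0.0→83.4 °C): 86.3 × 4.15 × 83.4 = 29869 J
Total: 1328 + 28565 + 29869 = 59762 J = 59.8 kJ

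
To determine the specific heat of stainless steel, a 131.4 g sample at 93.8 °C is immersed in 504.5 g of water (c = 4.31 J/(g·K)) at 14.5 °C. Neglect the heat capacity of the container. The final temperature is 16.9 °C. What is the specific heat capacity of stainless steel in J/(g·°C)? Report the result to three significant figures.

c = 0.516 J/(g·°C)

q_gained = (504.5 × 4.31) × (16.9 − 14.5) = 5219 J
q_lost = 131.4 × c × (93.8 − 16.9) = 10104.66 c
Set equal: c = 5219 / 10104.66 = 0.516 J/(g·°C)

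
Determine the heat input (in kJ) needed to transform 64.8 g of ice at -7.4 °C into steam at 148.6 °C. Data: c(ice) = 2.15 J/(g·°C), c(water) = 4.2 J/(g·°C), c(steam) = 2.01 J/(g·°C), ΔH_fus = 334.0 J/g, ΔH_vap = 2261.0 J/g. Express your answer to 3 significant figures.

q = 203 kJ

q1 (heat ice -7.4→0.0 °C): 64.8 × 2.15 × 7.4 = 1031 J
q2 (melt at 0 °C): 64.8 × 334.0 = 21643 J
q3 (heat water 0.0→100.0 °C): 64.8 × 4.2 × 100.0 = 27216 J
q4 (vaporize at 100 °C): 64.8 × 2261.0 = 146513 J
q5 (heat steam 100.0→148.6 °C): 64.8 × 2.01 × 48.6 = 6330 J
Total: 1031 + 21643 + 27216 + 146513 + 6330 = 202733 J = 203 kJ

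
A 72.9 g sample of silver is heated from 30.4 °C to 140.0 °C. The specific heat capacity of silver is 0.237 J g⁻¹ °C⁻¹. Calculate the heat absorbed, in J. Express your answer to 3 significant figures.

q = m c ΔT = 72.9 × 0.237 × (140.0 − 30.4)
q = 72.9 × 0.237 × 109.6 = 1894 J

q = 1890 J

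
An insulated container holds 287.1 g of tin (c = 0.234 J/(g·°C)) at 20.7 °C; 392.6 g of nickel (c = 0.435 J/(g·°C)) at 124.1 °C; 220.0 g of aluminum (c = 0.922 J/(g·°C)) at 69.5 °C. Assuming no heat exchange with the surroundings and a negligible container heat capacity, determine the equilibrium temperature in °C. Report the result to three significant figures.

T_f = 83.2 °C

Σ mᵢcᵢ(T − Tᵢ) = 0  ⇒  T = Σ mᵢcᵢTᵢ / Σ mᵢcᵢ
Σ mᵢcᵢ = 287.1×0.234 + 392.6×0.435 + 220.0×0.922 = 440.8024
Σ mᵢcᵢTᵢ = 67.1814×20.7 + 170.781×124.1 + 202.84×69.5 = 36682
T = 36682 / 440.8024 = 83.22 °C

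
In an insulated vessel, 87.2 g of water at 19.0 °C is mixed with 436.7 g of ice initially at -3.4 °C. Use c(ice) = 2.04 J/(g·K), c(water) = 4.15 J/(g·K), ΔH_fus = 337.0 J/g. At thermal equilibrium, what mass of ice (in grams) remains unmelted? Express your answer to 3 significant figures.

m_ice remaining = 425 g

Heat to warm all ice to 0 °C: 436.7×2.04×3.4 = 3029.0 J
Heat released by water cooling to 0 °C: 87.2×4.15×19.0 = 6875.7 J
6875.7 J < 3029.0 + 436.7×337.0 = 150196.9 J, so not all ice melts; final T = 0 °C.
Heat left for melting: 6875.7 − 3029.0 = 3846.7 J
Mass melted = 3846.7 / 337.0 = 11.41 g
Ice remaining = 436.7 − 11.41 = 425.29 g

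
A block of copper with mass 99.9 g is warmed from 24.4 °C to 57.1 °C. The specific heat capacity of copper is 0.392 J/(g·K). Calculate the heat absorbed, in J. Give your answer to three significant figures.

q = 1280 J

q = m c ΔT = 99.9 × 0.392 × (57.1 − 24.4)
q = 99.9 × 0.392 × 32.7 = 1281 J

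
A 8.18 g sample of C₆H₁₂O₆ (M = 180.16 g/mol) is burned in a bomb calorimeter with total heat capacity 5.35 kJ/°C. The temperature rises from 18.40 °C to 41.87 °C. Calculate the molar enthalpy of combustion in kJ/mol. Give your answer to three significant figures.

ΔH = -2770 kJ/mol

ΔT = 41.87 − 18.40 = 23.47 °C
q_cal = C_cal × ΔT = 5.35 × 23.47 = 125.5645 kJ
n = 8.18 / 180.16 = 0.04540 mol
q_rxn = −q_cal = -125.5645 kJ
ΔH = -125.5645 / 0.04540 = -2766 kJ/mol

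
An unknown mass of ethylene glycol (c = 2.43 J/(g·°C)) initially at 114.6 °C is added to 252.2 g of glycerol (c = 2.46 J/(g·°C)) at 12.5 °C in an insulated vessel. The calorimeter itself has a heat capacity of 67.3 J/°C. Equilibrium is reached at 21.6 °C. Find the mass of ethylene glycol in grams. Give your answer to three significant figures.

m = 27.7 g

q_gained = (252.2 × 2.46 + 67.3) × (21.6 − 12.5) = 6258 J
q_lost = m × 2.43 × (114.6 − 21.6) = 225.99 m
m = 6258 / 225.99 = 27.7 g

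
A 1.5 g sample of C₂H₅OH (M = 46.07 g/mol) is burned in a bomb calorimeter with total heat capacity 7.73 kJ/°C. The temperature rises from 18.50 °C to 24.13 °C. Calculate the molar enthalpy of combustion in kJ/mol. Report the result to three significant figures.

ΔT = 24.13 − 18.50 = 5.63 °C
q_cal = C_cal × ΔT = 7.73 × 5.63 = 43.5199 kJ
n = 1.5 / 46.07 = 0.03256 mol
q_rxn = −q_cal = -43.5199 kJ
ΔH = -43.5199 / 0.03256 = -1337 kJ/mol

ΔH = -1340 kJ/mol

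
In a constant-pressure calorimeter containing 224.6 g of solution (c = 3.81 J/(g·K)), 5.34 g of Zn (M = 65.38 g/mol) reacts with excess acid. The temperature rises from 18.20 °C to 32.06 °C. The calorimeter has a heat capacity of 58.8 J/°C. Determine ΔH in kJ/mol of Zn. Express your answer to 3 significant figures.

ΔH = -155 kJ/mol

|ΔT| = |32.06 − 18.20| = 13.86 °C
|q_surr| = (224.6 × 3.81 + 58.8) × 13.86 = 914.526 × 13.86 = 12680 J
n(Zn) = 5.34 / 65.38 = 0.08168 mol
Temperature rose, so q_rxn = −|q_surr| = -12.68 kJ
ΔH = q_rxn / n = -155.2 kJ/mol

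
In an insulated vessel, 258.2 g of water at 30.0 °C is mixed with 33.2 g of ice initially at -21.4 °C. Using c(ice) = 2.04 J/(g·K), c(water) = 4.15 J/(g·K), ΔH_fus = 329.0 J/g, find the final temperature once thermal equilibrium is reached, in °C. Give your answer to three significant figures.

T_f = 16.4 °C

Heat to bring ice to 0 °C and melt it: q₁ = 33.2×2.04×21.4 + 33.2×329.0 = 12372 J
Heat the water can supply cooling to 0 °C: 258.2×4.15×30.0 = 32145.9 J > q₁, so all ice melts.
Energy balance: 258.2×4.15×(30.0 − T) = 12372 + 33.2×4.15×(T − 0)
1071.53(30.0 − T) = 12372 + 137.78 T
32145.9 − 12372 = 1209.31 T
T = 19773.9 / 1209.31 = 16.35 °C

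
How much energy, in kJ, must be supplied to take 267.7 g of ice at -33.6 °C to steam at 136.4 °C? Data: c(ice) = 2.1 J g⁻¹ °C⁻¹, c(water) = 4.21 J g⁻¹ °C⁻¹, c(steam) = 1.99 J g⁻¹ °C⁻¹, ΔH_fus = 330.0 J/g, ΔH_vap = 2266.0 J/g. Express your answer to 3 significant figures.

q = 846 kJ

q1 (heat ice -33.6→0.0 °C): 267.7 × 2.1 × 33.6 = 18889 J
q2 (melt at 0 °C): 267.7 × 330.0 = 88341 J
q3 (heat water 0.0→100.0 °C): 267.7 × 4.21 × 100.0 = 112702 J
q4 (vaporize at 100 °C): 267.7 × 2266.0 = 606608 J
q5 (heat steam 100.0→136.4 °C): 267.7 × 1.99 × 36.4 = 19391 J
Total: 18889 + 88341 + 112702 + 606608 + 19391 = 845931 J = 846 kJ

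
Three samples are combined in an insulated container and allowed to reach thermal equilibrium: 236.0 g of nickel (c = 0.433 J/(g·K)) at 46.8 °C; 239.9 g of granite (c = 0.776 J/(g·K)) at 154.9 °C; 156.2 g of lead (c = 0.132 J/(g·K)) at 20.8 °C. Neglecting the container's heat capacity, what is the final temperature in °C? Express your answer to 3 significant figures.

T_f = 110 °C

Σ mᵢcᵢ(T − Tᵢ) = 0  ⇒  T = Σ mᵢcᵢTᵢ / Σ mᵢcᵢ
Σ mᵢcᵢ = 236.0×0.433 + 239.9×0.776 + 156.2×0.132 = 308.9688
Σ mᵢcᵢTᵢ = 102.188×46.8 + 186.1624×154.9 + 20.6184×20.8 = 34048
T = 34048 / 308.9688 = 110.2 °C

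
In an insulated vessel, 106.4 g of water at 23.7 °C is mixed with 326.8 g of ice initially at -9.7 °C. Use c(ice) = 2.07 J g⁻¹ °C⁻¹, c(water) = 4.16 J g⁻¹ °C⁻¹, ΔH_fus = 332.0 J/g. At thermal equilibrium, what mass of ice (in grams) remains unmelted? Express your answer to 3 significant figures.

Heat to warm all ice to 0 °C: 326.8×2.07×9.7 = 6561.8 J
Heat released by water cooling to 0 °C: 106.4×4.16×23.7 = 10490 J
10490 J < 6561.8 + 326.8×332.0 = 115059.4 J, so not all ice melts; final T = 0 °C.
Heat left for melting: 10490 − 6561.8 = 3928.2 J
Mass melted = 3928.2 / 332.0 = 11.83 g
Ice remaining = 326.8 − 11.83 = 314.97 g

m_ice remaining = 315 g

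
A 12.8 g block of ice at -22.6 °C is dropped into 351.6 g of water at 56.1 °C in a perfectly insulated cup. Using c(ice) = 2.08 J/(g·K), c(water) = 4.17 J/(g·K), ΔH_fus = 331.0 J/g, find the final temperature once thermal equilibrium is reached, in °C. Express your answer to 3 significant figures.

T_f = 50.9 °C

Heat to bring ice to 0 °C and melt it: q₁ = 12.8×2.08×22.6 + 12.8×331.0 = 4838.5 J
Heat the water can supply cooling to 0 °C: 351.6×4.17×56.1 = 82252.2 J > q₁, so all ice melts.
Energy balance: 351.6×4.17×(56.1 − T) = 4838.5 + 12.8×4.17×(T − 0)
1466.172(56.1 − T) = 4838.5 + 53.376 T
82252.2 − 4838.5 = 1519.548 T
T = 77413.7 / 1519.548 = 50.945 °C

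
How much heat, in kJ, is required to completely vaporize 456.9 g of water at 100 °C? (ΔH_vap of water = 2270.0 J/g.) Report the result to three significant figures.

q = 1040 kJ

q = m × ΔH_vap = 456.9 × 2270.0 = 1037000 J = 1040 kJ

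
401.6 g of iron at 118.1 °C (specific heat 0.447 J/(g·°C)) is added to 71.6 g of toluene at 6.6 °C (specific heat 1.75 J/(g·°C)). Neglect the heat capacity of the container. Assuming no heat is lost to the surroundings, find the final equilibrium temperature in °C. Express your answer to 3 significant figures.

T_f = 72.3 °C

Heat lost by iron = heat gained by toluene.
(401.6)(0.447)(118.1 − T) = (71.6)(1.75)(T − 6.6)
179.5152 (118.1 − T) = 125.3 (T − 6.6)
21201 − 179.5152 T = 125.3 T − 826.98
22027.98 = 304.8152 T
T = 72.27 °C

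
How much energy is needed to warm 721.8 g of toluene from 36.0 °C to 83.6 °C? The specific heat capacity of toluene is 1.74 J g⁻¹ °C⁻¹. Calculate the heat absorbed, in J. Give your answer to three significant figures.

q = 59800 J

q = m c ΔT = 721.8 × 1.74 × (83.6 − 36.0)
q = 721.8 × 1.74 × 47.6 = 59780 J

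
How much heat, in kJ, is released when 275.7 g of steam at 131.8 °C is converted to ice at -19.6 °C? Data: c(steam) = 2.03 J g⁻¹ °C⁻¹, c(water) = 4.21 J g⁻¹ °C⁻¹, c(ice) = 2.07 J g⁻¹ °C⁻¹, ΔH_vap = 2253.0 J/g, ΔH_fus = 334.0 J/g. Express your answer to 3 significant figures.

q1 (cool steam 131.8→100 °C): 275.7 × 2.03 × 31.8 = 17798 J
q2 (condense at 100 °C): 275.7 × 2253.0 = 621152 J
q3 (cool water 100→0 °C): 275.7 × 4.21 × 100.0 = 116070 J
q4 (freeze at 0 °C): 275.7 × 334.0 = 92084 J
q5 (cool ice 0→-19.6 °C): 275.7 × 2.07 × 19.6 = 11186 J
Total: 17798 + 621152 + 116070 + 92084 + 11186 = 858290 J = 858 kJ

q = 858 kJ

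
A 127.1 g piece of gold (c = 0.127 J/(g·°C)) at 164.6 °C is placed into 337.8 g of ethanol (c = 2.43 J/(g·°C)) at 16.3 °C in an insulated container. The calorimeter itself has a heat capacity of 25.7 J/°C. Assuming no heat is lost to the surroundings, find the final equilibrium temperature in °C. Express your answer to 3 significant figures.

Heat lost by gold = heat gained by ethanol + calorimeter.
(127.1)(0.127)(164.6 − T) = [(337.8)(2.43) + 25.7](T − 16.3)
16.1417 (164.6 − T) = 846.554 (T − 16.3)
2656.9 − 16.1417 T = 846.554 T − 13799
16455.9 = 862.6957 T
T = 19.07 °C

T_f = 19.1 °C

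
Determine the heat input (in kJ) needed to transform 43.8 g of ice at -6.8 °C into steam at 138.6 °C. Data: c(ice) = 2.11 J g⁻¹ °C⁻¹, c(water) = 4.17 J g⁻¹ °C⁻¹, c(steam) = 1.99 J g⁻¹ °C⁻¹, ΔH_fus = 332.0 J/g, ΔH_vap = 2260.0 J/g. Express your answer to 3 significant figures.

q1 (heat ice -6.8→0.0 °C): 43.8 × 2.11 × 6.8 = 628 J
q2 (melt at 0 °C): 43.8 × 332.0 = 14542 J
q3 (heat water 0.0→100.0 °C): 43.8 × 4.17 × 100.0 = 18265 J
q4 (vaporize at 100 °C): 43.8 × 2260.0 = 98988 J
q5 (heat steam 100.0→138.6 °C): 43.8 × 1.99 × 38.6 = 3364 J
Total: 628 + 14542 + 18265 + 98988 + 3364 = 135787 J = 136 kJ

q = 136 kJ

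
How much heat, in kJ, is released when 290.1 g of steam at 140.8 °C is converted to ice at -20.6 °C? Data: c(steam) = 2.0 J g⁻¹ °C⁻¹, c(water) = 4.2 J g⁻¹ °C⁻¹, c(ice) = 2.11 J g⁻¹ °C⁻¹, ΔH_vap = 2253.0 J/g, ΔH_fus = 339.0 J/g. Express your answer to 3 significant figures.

q = 910 kJ

q1 (cool steam 140.8→100 °C): 290.1 × 2.0 × 40.8 = 23672 J
q2 (condense at 100 °C): 290.1 × 2253.0 = 653595 J
q3 (cool water 100→0 °C): 290.1 × 4.2 × 100.0 = 121842 J
q4 (freeze at 0 °C): 290.1 × 339.0 = 98344 J
q5 (cool ice 0→-20.6 °C): 290.1 × 2.11 × 20.6 = 12609 J
Total: 23672 + 653595 + 121842 + 98344 + 12609 = 910062 J = 910 kJ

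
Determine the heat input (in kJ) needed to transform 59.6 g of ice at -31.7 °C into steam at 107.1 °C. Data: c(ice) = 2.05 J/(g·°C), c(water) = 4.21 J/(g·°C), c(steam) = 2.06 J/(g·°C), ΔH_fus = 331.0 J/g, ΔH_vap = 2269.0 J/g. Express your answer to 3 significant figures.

q1 (heat ice -31.7→0.0 °C): 59.6 × 2.05 × 31.7 = 3873 J
q2 (melt at 0 °C): 59.6 × 331.0 = 19728 J
q3 (heat water 0.0→100.0 °C): 59.6 × 4.21 × 100.0 = 25092 J
q4 (vaporize at 100 °C): 59.6 × 2269.0 = 135232 J
q5 (heat steam 100.0→107.1 °C): 59.6 × 2.06 × 7.1 = 872 J
Total: 3873 + 19728 + 25092 + 135232 + 872 = 184797 J = 185 kJ

q = 185 kJ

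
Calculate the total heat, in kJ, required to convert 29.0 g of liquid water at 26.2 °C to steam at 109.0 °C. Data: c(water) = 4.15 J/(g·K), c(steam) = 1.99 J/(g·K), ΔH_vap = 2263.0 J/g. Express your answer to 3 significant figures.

q = 75.0 kJ

q1 (heat water 26.2→100.0 °C): 29.0 × 4.15 × 73.8 = 8882 J
q2 (vaporize at 100 °C): 29.0 × 2263.0 = 65627 J
q3 (heat steam 100.0→109.0 °C): 29.0 × 1.99 × 9.0 = 519 J
Total: 8882 + 65627 + 519 = 75028 J = 75.0 kJ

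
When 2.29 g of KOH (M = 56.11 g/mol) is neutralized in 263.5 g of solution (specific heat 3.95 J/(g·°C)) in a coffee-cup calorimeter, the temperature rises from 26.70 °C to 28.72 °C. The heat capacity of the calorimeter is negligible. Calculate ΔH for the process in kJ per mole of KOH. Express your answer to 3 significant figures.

ΔH = -51.5 kJ/mol

|ΔT| = |28.72 − 26.70| = 2.02 °C
|q_surr| = (263.5 × 3.95) × 2.02 = 1040.825 × 2.02 = 2102 J
n(KOH) = 2.29 / 56.11 = 0.04081 mol
Temperature rose, so q_rxn = −|q_surr| = -2.102 kJ
ΔH = q_rxn / n = -51.51 kJ/mol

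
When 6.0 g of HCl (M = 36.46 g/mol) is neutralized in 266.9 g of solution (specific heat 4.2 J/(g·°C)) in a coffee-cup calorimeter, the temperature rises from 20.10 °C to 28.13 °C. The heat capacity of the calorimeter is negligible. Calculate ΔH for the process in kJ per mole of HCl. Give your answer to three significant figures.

|ΔT| = |28.13 − 20.10| = 8.03 °C
|q_surr| = (266.9 × 4.2) × 8.03 = 1120.98 × 8.03 = 9001 J
n(HCl) = 6.0 / 36.46 = 0.1646 mol
Temperature rose, so q_rxn = −|q_surr| = -9.001 kJ
ΔH = q_rxn / n = -54.68 kJ/mol

ΔH = -54.7 kJ/mol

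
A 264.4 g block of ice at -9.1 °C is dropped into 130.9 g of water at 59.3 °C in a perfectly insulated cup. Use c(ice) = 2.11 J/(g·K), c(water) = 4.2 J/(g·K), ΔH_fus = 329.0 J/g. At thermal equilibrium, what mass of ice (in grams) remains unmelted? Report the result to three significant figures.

Heat to warm all ice to 0 °C: 264.4×2.11×9.1 = 5076.7 J
Heat released by water cooling to 0 °C: 130.9×4.2×59.3 = 32602 J
32602 J < 5076.7 + 264.4×329.0 = 92064.3 J, so not all ice melts; final T = 0 °C.
Heat left for melting: 32602 − 5076.7 = 27525.3 J
Mass melted = 27525.3 / 329.0 = 83.66 g
Ice remaining = 264.4 − 83.66 = 180.74 g

m_ice remaining = 181 g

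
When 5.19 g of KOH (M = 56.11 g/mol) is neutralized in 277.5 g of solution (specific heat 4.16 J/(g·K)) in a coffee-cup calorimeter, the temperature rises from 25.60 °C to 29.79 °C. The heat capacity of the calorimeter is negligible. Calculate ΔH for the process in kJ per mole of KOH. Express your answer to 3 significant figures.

|ΔT| = |29.79 − 25.60| = 4.19 °C
|q_surr| = (277.5 × 4.16) × 4.19 = 1154.4 × 4.19 = 4837 J
n(KOH) = 5.19 / 56.11 = 0.09250 mol
Temperature rose, so q_rxn = −|q_surr| = -4.837 kJ
ΔH = q_rxn / n = -52.29 kJ/mol

ΔH = -52.3 kJ/mol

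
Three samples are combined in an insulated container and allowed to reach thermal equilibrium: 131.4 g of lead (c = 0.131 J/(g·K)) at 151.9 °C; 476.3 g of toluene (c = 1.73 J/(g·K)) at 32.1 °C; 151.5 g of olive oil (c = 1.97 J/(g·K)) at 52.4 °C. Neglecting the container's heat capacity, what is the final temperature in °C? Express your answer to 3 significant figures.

Σ mᵢcᵢ(T − Tᵢ) = 0  ⇒  T = Σ mᵢcᵢTᵢ / Σ mᵢcᵢ
Σ mᵢcᵢ = 131.4×0.131 + 476.3×1.73 + 151.5×1.97 = 1139.6674
Σ mᵢcᵢTᵢ = 17.2134×151.9 + 823.999×32.1 + 298.455×52.4 = 44704
T = 44704 / 1139.6674 = 39.23 °C

T_f = 39.2 °C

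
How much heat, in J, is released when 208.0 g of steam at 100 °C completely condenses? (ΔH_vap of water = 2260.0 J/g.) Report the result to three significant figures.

q = 470000 J

q = m × ΔH_vap = 208.0 × 2260.0 = 470100 J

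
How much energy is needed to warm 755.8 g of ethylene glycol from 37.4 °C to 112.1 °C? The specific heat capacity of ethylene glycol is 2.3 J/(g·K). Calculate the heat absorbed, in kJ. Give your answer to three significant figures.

q = m c ΔT = 755.8 × 2.3 × (112.1 − 37.4)
q = 755.8 × 2.3 × 74.7 = 129900 J = 130 kJ

q = 130 kJ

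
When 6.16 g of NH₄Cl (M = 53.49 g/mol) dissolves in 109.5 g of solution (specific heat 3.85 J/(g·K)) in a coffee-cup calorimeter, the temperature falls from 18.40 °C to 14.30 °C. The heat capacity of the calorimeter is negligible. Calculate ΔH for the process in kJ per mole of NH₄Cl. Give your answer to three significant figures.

|ΔT| = |14.30 − 18.40| = 4.10 °C
|q_surr| = (109.5 × 3.85) × 4.10 = 421.575 × 4.10 = 1728 J
n(NH₄Cl) = 6.16 / 53.49 = 0.1152 mol
Temperature fell, so q_rxn = +|q_surr| = 1.728 kJ
ΔH = q_rxn / n = 15.00 kJ/mol

ΔH = 15.0 kJ/mol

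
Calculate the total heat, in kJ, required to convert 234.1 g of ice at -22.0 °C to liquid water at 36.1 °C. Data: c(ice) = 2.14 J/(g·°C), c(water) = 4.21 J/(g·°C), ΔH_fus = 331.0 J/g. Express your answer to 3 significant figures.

q1 (heat ice -22.0→0.0 °C): 234.1 × 2.14 × 22.0 = 11021 J
q2 (melt at 0 °C): 234.1 × 331.0 = 77487 J
q3 (heat water 0.0→36.1 °C): 234.1 × 4.21 × 36.1 = 35579 J
Total: 11021 + 77487 + 35579 = 124087 J = 124 kJ

q = 124 kJ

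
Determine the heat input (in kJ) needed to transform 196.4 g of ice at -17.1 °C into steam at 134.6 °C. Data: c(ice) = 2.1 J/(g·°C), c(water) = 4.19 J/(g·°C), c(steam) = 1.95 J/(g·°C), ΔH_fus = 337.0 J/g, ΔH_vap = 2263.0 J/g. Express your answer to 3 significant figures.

q = 613 kJ

q1 (heat ice -17.1→0.0 °C): 196.4 × 2.1 × 17.1 = 7053 J
q2 (melt at 0 °C): 196.4 × 337.0 = 66187 J
q3 (heat water 0.0→100.0 °C): 196.4 × 4.19 × 100.0 = 82292 J
q4 (vaporize at 100 °C): 196.4 × 2263.0 = 444453 J
q5 (heat steam 100.0→134.6 °C): 196.4 × 1.95 × 34.6 = 13251 J
Total: 7053 + 66187 + 82292 + 444453 + 13251 = 613236 J = 613 kJ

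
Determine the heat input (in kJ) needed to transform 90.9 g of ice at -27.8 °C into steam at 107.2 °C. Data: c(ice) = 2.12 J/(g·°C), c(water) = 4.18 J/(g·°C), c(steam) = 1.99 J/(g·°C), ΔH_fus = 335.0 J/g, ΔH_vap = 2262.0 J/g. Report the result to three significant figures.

q1 (heat ice -27.8→0.0 °C): 90.9 × 2.12 × 27.8 = 5357 J
q2 (melt at 0 °C): 90.9 × 335.0 = 30452 J
q3 (heat water 0.0→100.0 °C): 90.9 × 4.18 × 100.0 = 37996 J
q4 (vaporize at 100 °C): 90.9 × 2262.0 = 205616 J
q5 (heat steam 100.0→107.2 °C): 90.9 × 1.99 × 7.2 = 1302 J
Total: 5357 + 30452 + 37996 + 205616 + 1302 = 280723 J = 281 kJ

q = 281 kJ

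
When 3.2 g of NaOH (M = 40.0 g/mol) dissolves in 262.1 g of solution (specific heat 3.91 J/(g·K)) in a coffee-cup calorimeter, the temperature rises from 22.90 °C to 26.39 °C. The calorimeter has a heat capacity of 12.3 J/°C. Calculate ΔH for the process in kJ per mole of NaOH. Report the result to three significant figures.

|ΔT| = |26.39 − 22.90| = 3.49 °C
|q_surr| = (262.1 × 3.91 + 12.3) × 3.49 = 1037.111 × 3.49 = 3619.5 J
n(NaOH) = 3.2 / 40.0 = 0.080000 mol
Temperature rose, so q_rxn = −|q_surr| = -3.6195 kJ
ΔH = q_rxn / n = -45.24 kJ/mol

ΔH = -45.2 kJ/mol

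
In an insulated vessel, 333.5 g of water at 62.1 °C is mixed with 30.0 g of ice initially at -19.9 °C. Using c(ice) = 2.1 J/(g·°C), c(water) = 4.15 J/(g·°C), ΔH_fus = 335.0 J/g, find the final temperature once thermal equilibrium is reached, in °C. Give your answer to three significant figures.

T_f = 49.5 °C

Heat to bring ice to 0 °C and melt it: q₁ = 30.0×2.1×19.9 + 30.0×335.0 = 11304 J
Heat the water can supply cooling to 0 °C: 333.5×4.15×62.1 = 85948.0 J > q₁, so all ice melts.
Energy balance: 333.5×4.15×(62.1 − T) = 11304 + 30.0×4.15×(T − 0)
1384.025(62.1 − T) = 11304 + 124.5 T
85948.0 − 11304 = 1508.525 T
T = 74644.0 / 1508.525 = 49.48 °C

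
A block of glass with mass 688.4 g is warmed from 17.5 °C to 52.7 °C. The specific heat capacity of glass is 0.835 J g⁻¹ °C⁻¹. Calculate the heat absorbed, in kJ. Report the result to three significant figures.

q = m c ΔT = 688.4 × 0.835 × (52.7 − 17.5)
q = 688.4 × 0.835 × 35.2 = 20230 J = 20.2 kJ

q = 20.2 kJ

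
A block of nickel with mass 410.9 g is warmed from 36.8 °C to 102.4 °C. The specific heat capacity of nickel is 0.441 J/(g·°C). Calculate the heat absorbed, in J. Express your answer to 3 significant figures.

q = m c ΔT = 410.9 × 0.441 × (102.4 − 36.8)
q = 410.9 × 0.441 × 65.6 = 11890 J

q = 11900 J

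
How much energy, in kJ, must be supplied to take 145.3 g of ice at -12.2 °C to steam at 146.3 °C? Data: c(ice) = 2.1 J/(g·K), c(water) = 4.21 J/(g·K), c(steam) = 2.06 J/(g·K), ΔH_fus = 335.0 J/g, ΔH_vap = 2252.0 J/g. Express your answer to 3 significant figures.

q1 (heat ice -12.2→0.0 °C): 145.3 × 2.1 × 12.2 = 3723 J
q2 (melt at 0 °C): 145.3 × 335.0 = 48676 J
q3 (heat water 0.0→100.0 °C): 145.3 × 4.21 × 100.0 = 61171 J
q4 (vaporize at 100 °C): 145.3 × 2252.0 = 327216 J
q5 (heat steam 100.0→146.3 °C): 145.3 × 2.06 × 46.3 = 13858 J
Total: 3723 + 48676 + 61171 + 327216 + 13858 = 454644 J = 455 kJ

q = 455 kJ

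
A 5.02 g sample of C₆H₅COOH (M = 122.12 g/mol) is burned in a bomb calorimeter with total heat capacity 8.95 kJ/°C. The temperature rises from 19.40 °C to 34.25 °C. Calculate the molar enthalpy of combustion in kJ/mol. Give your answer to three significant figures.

ΔT = 34.25 − 19.40 = 14.85 °C
q_cal = C_cal × ΔT = 8.95 × 14.85 = 132.9075 kJ
n = 5.02 / 122.12 = 0.04111 mol
q_rxn = −q_cal = -132.9075 kJ
ΔH = -132.9075 / 0.04111 = -3233 kJ/mol

ΔH = -3230 kJ/mol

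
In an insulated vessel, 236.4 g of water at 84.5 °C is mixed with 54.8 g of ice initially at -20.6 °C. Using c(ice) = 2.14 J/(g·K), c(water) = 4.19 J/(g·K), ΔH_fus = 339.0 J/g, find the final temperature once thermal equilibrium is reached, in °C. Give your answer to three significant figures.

T_f = 51.4 °C

Heat to bring ice to 0 °C and melt it: q₁ = 54.8×2.14×20.6 + 54.8×339.0 = 20993 J
Heat the water can supply cooling to 0 °C: 236.4×4.19×84.5 = 83698.6 J > q₁, so all ice melts.
Energy balance: 236.4×4.19×(84.5 − T) = 20993 + 54.8×4.19×(T − 0)
990.516(84.5 − T) = 20993 + 229.612 T
83698.6 − 20993 = 1220.128 T
T = 62705.6 / 1220.128 = 51.39 °C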